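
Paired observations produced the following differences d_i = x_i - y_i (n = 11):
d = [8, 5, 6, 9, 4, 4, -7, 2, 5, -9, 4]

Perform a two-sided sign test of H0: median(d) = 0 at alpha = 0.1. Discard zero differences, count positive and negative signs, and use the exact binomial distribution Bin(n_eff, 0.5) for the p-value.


Step 1: Discard zero differences. Original n = 11; n_eff = number of nonzero differences = 11.
Nonzero differences (with sign): +8, +5, +6, +9, +4, +4, -7, +2, +5, -9, +4
Step 2: Count signs: positive = 9, negative = 2.
Step 3: Under H0: P(positive) = 0.5, so the number of positives S ~ Bin(11, 0.5).
Step 4: Two-sided exact p-value = sum of Bin(11,0.5) probabilities at or below the observed probability = 0.065430.
Step 5: alpha = 0.1. reject H0.

n_eff = 11, pos = 9, neg = 2, p = 0.065430, reject H0.


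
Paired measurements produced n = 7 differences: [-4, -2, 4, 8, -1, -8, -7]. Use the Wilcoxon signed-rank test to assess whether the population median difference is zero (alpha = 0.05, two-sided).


Step 1: Drop any zero differences (none here) and take |d_i|.
|d| = [4, 2, 4, 8, 1, 8, 7]
Step 2: Midrank |d_i| (ties get averaged ranks).
ranks: |4|->3.5, |2|->2, |4|->3.5, |8|->6.5, |1|->1, |8|->6.5, |7|->5
Step 3: Attach original signs; sum ranks with positive sign and with negative sign.
W+ = 3.5 + 6.5 = 10
W- = 3.5 + 2 + 1 + 6.5 + 5 = 18
(Check: W+ + W- = 28 should equal n(n+1)/2 = 28.)
Step 4: Test statistic W = min(W+, W-) = 10.
Step 5: Ties in |d|, so use the tie-corrected normal approximation.
        E[W] = n(n+1)/4 = 7*8/4 = 14.
        Tie groups: |d|=4 (t=2), |d|=8 (t=2); sum(t^3 - t) = 12.
        Var[W] = n(n+1)(2n+1)/24 - sum(t^3-t)/48 = 840/24 - 12/48 = 34.75.
        z = (W - E[W]) / sqrt(Var[W]) = (10 - 14) / 5.8949 = -0.6786.
        Two-sided p = 2*Phi(z) = 0.497422.
Step 6: alpha = 0.05. fail to reject H0.

W+ = 10, W- = 18, W = min = 10, p = 0.497422, fail to reject H0.


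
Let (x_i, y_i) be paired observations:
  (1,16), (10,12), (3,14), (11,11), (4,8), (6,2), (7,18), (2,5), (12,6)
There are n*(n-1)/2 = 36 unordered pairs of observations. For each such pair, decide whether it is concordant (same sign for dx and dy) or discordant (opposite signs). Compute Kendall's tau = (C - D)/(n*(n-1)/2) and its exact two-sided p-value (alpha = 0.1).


Step 1: Enumerate the 36 unordered pairs (i,j) with i<j and classify each by sign(x_j-x_i) * sign(y_j-y_i).
  (1,2):dx=+9,dy=-4->D; (1,3):dx=+2,dy=-2->D; (1,4):dx=+10,dy=-5->D; (1,5):dx=+3,dy=-8->D
  (1,6):dx=+5,dy=-14->D; (1,7):dx=+6,dy=+2->C; (1,8):dx=+1,dy=-11->D; (1,9):dx=+11,dy=-10->D
  (2,3):dx=-7,dy=+2->D; (2,4):dx=+1,dy=-1->D; (2,5):dx=-6,dy=-4->C; (2,6):dx=-4,dy=-10->C
  (2,7):dx=-3,dy=+6->D; (2,8):dx=-8,dy=-7->C; (2,9):dx=+2,dy=-6->D; (3,4):dx=+8,dy=-3->D
  (3,5):dx=+1,dy=-6->D; (3,6):dx=+3,dy=-12->D; (3,7):dx=+4,dy=+4->C; (3,8):dx=-1,dy=-9->C
  (3,9):dx=+9,dy=-8->D; (4,5):dx=-7,dy=-3->C; (4,6):dx=-5,dy=-9->C; (4,7):dx=-4,dy=+7->D
  (4,8):dx=-9,dy=-6->C; (4,9):dx=+1,dy=-5->D; (5,6):dx=+2,dy=-6->D; (5,7):dx=+3,dy=+10->C
  (5,8):dx=-2,dy=-3->C; (5,9):dx=+8,dy=-2->D; (6,7):dx=+1,dy=+16->C; (6,8):dx=-4,dy=+3->D
  (6,9):dx=+6,dy=+4->C; (7,8):dx=-5,dy=-13->C; (7,9):dx=+5,dy=-12->D; (8,9):dx=+10,dy=+1->C
Step 2: C = 15, D = 21, total pairs = 36.
Step 3: tau = (C - D)/(n(n-1)/2) = (15 - 21)/36 = -0.166667.
Step 4: Exact two-sided p-value (enumerate n! = 362880 permutations of y under H0): p = 0.612202.
Step 5: alpha = 0.1. fail to reject H0.

tau_b = -0.1667 (C=15, D=21), p = 0.612202, fail to reject H0.


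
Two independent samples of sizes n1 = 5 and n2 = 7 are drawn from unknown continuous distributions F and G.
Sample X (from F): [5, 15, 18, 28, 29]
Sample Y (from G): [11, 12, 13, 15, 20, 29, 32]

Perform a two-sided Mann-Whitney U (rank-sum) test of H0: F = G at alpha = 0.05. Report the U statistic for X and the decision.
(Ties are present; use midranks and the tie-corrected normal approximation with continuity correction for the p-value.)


Step 1: Combine and sort all 12 observations; assign midranks.
sorted (value, group): (5,X), (11,Y), (12,Y), (13,Y), (15,X), (15,Y), (18,X), (20,Y), (28,X), (29,X), (29,Y), (32,Y)
ranks: 5->1, 11->2, 12->3, 13->4, 15->5.5, 15->5.5, 18->7, 20->8, 28->9, 29->10.5, 29->10.5, 32->12
Step 2: Rank sum for X: R1 = 1 + 5.5 + 7 + 9 + 10.5 = 33.
Step 3: U_X = R1 - n1(n1+1)/2 = 33 - 5*6/2 = 33 - 15 = 18.
       U_Y = n1*n2 - U_X = 35 - 18 = 17.
Step 4: Ties are present, so use the tie-corrected normal approximation (with continuity correction) for the p-value.
Step 5: p-value = 1.000000; compare to alpha = 0.05. fail to reject H0.

U_X = 18, p = 1.000000, fail to reject H0 at alpha = 0.05.


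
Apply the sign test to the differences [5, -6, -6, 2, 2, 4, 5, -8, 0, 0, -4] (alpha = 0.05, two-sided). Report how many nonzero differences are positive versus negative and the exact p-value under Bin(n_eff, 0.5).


Step 1: Discard zero differences. Original n = 11; n_eff = number of nonzero differences = 9.
Nonzero differences (with sign): +5, -6, -6, +2, +2, +4, +5, -8, -4
Step 2: Count signs: positive = 5, negative = 4.
Step 3: Under H0: P(positive) = 0.5, so the number of positives S ~ Bin(9, 0.5).
Step 4: Two-sided exact p-value = sum of Bin(9,0.5) probabilities at or below the observed probability = 1.000000.
Step 5: alpha = 0.05. fail to reject H0.

n_eff = 9, pos = 5, neg = 4, p = 1.000000, fail to reject H0.


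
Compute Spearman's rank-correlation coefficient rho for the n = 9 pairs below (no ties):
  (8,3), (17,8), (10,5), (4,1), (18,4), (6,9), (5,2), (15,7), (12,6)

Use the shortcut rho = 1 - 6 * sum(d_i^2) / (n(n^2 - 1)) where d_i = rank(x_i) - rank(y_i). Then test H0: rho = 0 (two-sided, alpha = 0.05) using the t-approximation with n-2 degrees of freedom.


Step 1: Rank x and y separately (midranks; no ties here).
rank(x): 8->4, 17->8, 10->5, 4->1, 18->9, 6->3, 5->2, 15->7, 12->6
rank(y): 3->3, 8->8, 5->5, 1->1, 4->4, 9->9, 2->2, 7->7, 6->6
Step 2: d_i = R_x(i) - R_y(i); compute d_i^2.
  (4-3)^2=1, (8-8)^2=0, (5-5)^2=0, (1-1)^2=0, (9-4)^2=25, (3-9)^2=36, (2-2)^2=0, (7-7)^2=0, (6-6)^2=0
sum(d^2) = 62.
Step 3: rho = 1 - 6*62 / (9*(9^2 - 1)) = 1 - 372/720 = 0.483333.
Step 4: Under H0, t = rho * sqrt((n-2)/(1-rho^2)) = 1.4607 ~ t(7).
Step 5: Two-sided p-value from the t-distribution with 7 df = 0.187470.
Step 6: alpha = 0.05. fail to reject H0.

rho = 0.4833, p = 0.187470, fail to reject H0 at alpha = 0.05.


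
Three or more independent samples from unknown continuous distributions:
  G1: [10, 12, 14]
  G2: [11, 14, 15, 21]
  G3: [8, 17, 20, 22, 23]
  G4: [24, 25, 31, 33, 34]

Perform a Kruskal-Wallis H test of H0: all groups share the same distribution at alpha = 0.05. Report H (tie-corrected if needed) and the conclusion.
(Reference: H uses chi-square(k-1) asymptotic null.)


Step 1: Combine all N = 17 observations and assign midranks.
sorted (value, group, rank): (8,G3,1), (10,G1,2), (11,G2,3), (12,G1,4), (14,G1,5.5), (14,G2,5.5), (15,G2,7), (17,G3,8), (20,G3,9), (21,G2,10), (22,G3,11), (23,G3,12), (24,G4,13), (25,G4,14), (31,G4,15), (33,G4,16), (34,G4,17)
Step 2: Sum ranks within each group.
R_1 = 11.5 (n_1 = 3)
R_2 = 25.5 (n_2 = 4)
R_3 = 41 (n_3 = 5)
R_4 = 75 (n_4 = 5)
Step 3: H = 12/(N(N+1)) * sum(R_i^2/n_i) - 3(N+1)
     = 12/(17*18) * (11.5^2/3 + 25.5^2/4 + 41^2/5 + 75^2/5) - 3*18
     = 0.039216 * 1667.85 - 54
     = 11.405719.
Step 4: Ties present; correction factor C = 1 - 6/(17^3 - 17) = 0.998775. Corrected H = 11.405719 / 0.998775 = 11.419714.
Step 5: Under H0, H ~ chi^2(3); p-value = 0.009660.
Step 6: alpha = 0.05. reject H0.

H = 11.4197, df = 3, p = 0.009660, reject H0.


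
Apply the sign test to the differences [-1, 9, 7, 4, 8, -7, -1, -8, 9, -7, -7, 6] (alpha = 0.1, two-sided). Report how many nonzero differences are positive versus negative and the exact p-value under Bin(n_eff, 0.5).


Step 1: Discard zero differences. Original n = 12; n_eff = number of nonzero differences = 12.
Nonzero differences (with sign): -1, +9, +7, +4, +8, -7, -1, -8, +9, -7, -7, +6
Step 2: Count signs: positive = 6, negative = 6.
Step 3: Under H0: P(positive) = 0.5, so the number of positives S ~ Bin(12, 0.5).
Step 4: Two-sided exact p-value = sum of Bin(12,0.5) probabilities at or below the observed probability = 1.000000.
Step 5: alpha = 0.1. fail to reject H0.

n_eff = 12, pos = 6, neg = 6, p = 1.000000, fail to reject H0.


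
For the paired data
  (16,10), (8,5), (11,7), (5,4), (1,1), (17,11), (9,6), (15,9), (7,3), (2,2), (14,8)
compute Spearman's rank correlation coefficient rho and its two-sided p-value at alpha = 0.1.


Step 1: Rank x and y separately (midranks; no ties here).
rank(x): 16->10, 8->5, 11->7, 5->3, 1->1, 17->11, 9->6, 15->9, 7->4, 2->2, 14->8
rank(y): 10->10, 5->5, 7->7, 4->4, 1->1, 11->11, 6->6, 9->9, 3->3, 2->2, 8->8
Step 2: d_i = R_x(i) - R_y(i); compute d_i^2.
  (10-10)^2=0, (5-5)^2=0, (7-7)^2=0, (3-4)^2=1, (1-1)^2=0, (11-11)^2=0, (6-6)^2=0, (9-9)^2=0, (4-3)^2=1, (2-2)^2=0, (8-8)^2=0
sum(d^2) = 2.
Step 3: rho = 1 - 6*2 / (11*(11^2 - 1)) = 1 - 12/1320 = 0.990909.
Step 4: Under H0, t = rho * sqrt((n-2)/(1-rho^2)) = 22.0966 ~ t(9).
Step 5: Two-sided p-value from the t-distribution with 9 df = 0.000000.
Step 6: alpha = 0.1. reject H0.

rho = 0.9909, p = 0.000000, reject H0 at alpha = 0.1.


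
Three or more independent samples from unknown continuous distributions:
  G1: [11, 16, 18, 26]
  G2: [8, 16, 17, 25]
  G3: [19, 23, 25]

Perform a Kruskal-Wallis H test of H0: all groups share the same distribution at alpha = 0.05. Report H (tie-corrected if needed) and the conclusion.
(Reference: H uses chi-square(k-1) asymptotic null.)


Step 1: Combine all N = 11 observations and assign midranks.
sorted (value, group, rank): (8,G2,1), (11,G1,2), (16,G1,3.5), (16,G2,3.5), (17,G2,5), (18,G1,6), (19,G3,7), (23,G3,8), (25,G2,9.5), (25,G3,9.5), (26,G1,11)
Step 2: Sum ranks within each group.
R_1 = 22.5 (n_1 = 4)
R_2 = 19 (n_2 = 4)
R_3 = 24.5 (n_3 = 3)
Step 3: H = 12/(N(N+1)) * sum(R_i^2/n_i) - 3(N+1)
     = 12/(11*12) * (22.5^2/4 + 19^2/4 + 24.5^2/3) - 3*12
     = 0.090909 * 416.896 - 36
     = 1.899621.
Step 4: Ties present; correction factor C = 1 - 12/(11^3 - 11) = 0.990909. Corrected H = 1.899621 / 0.990909 = 1.917049.
Step 5: Under H0, H ~ chi^2(2); p-value = 0.383458.
Step 6: alpha = 0.05. fail to reject H0.

H = 1.9170, df = 2, p = 0.383458, fail to reject H0.


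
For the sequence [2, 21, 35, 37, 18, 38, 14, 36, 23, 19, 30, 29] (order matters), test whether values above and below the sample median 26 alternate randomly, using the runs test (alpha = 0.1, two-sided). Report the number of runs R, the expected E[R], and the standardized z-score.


Step 1: Compute median = 26; label A = above, B = below.
Labels in order: BBAABABABBAA  (n_A = 6, n_B = 6)
Step 2: Count runs R = 8.
Step 3: Under H0 (random ordering), E[R] = 2*n_A*n_B/(n_A+n_B) + 1 = 2*6*6/12 + 1 = 7.0000.
        Var[R] = 2*n_A*n_B*(2*n_A*n_B - n_A - n_B) / ((n_A+n_B)^2 * (n_A+n_B-1)) = 4320/1584 = 2.7273.
        SD[R] = 1.6514.
Step 4: Continuity-corrected z = (R - 0.5 - E[R]) / SD[R] = (8 - 0.5 - 7.0000) / 1.6514 = 0.3028.
Step 5: Two-sided p-value via normal approximation = 2*(1 - Phi(|z|)) = 0.762069.
Step 6: alpha = 0.1. fail to reject H0.

R = 8, z = 0.3028, p = 0.762069, fail to reject H0.


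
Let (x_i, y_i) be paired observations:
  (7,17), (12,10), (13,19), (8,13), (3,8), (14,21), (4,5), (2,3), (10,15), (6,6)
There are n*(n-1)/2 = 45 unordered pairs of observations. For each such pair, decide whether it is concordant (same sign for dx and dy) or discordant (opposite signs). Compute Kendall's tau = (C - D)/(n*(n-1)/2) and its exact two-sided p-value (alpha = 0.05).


Step 1: Enumerate the 45 unordered pairs (i,j) with i<j and classify each by sign(x_j-x_i) * sign(y_j-y_i).
  (1,2):dx=+5,dy=-7->D; (1,3):dx=+6,dy=+2->C; (1,4):dx=+1,dy=-4->D; (1,5):dx=-4,dy=-9->C
  (1,6):dx=+7,dy=+4->C; (1,7):dx=-3,dy=-12->C; (1,8):dx=-5,dy=-14->C; (1,9):dx=+3,dy=-2->D
  (1,10):dx=-1,dy=-11->C; (2,3):dx=+1,dy=+9->C; (2,4):dx=-4,dy=+3->D; (2,5):dx=-9,dy=-2->C
  (2,6):dx=+2,dy=+11->C; (2,7):dx=-8,dy=-5->C; (2,8):dx=-10,dy=-7->C; (2,9):dx=-2,dy=+5->D
  (2,10):dx=-6,dy=-4->C; (3,4):dx=-5,dy=-6->C; (3,5):dx=-10,dy=-11->C; (3,6):dx=+1,dy=+2->C
  (3,7):dx=-9,dy=-14->C; (3,8):dx=-11,dy=-16->C; (3,9):dx=-3,dy=-4->C; (3,10):dx=-7,dy=-13->C
  (4,5):dx=-5,dy=-5->C; (4,6):dx=+6,dy=+8->C; (4,7):dx=-4,dy=-8->C; (4,8):dx=-6,dy=-10->C
  (4,9):dx=+2,dy=+2->C; (4,10):dx=-2,dy=-7->C; (5,6):dx=+11,dy=+13->C; (5,7):dx=+1,dy=-3->D
  (5,8):dx=-1,dy=-5->C; (5,9):dx=+7,dy=+7->C; (5,10):dx=+3,dy=-2->D; (6,7):dx=-10,dy=-16->C
  (6,8):dx=-12,dy=-18->C; (6,9):dx=-4,dy=-6->C; (6,10):dx=-8,dy=-15->C; (7,8):dx=-2,dy=-2->C
  (7,9):dx=+6,dy=+10->C; (7,10):dx=+2,dy=+1->C; (8,9):dx=+8,dy=+12->C; (8,10):dx=+4,dy=+3->C
  (9,10):dx=-4,dy=-9->C
Step 2: C = 38, D = 7, total pairs = 45.
Step 3: tau = (C - D)/(n(n-1)/2) = (38 - 7)/45 = 0.688889.
Step 4: Exact two-sided p-value (enumerate n! = 3628800 permutations of y under H0): p = 0.004687.
Step 5: alpha = 0.05. reject H0.

tau_b = 0.6889 (C=38, D=7), p = 0.004687, reject H0.


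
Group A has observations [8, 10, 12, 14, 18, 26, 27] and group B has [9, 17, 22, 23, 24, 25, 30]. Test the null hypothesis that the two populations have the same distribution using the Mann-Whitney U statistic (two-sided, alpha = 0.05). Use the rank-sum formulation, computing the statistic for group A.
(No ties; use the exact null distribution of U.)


Step 1: Combine and sort all 14 observations; assign midranks.
sorted (value, group): (8,X), (9,Y), (10,X), (12,X), (14,X), (17,Y), (18,X), (22,Y), (23,Y), (24,Y), (25,Y), (26,X), (27,X), (30,Y)
ranks: 8->1, 9->2, 10->3, 12->4, 14->5, 17->6, 18->7, 22->8, 23->9, 24->10, 25->11, 26->12, 27->13, 30->14
Step 2: Rank sum for X: R1 = 1 + 3 + 4 + 5 + 7 + 12 + 13 = 45.
Step 3: U_X = R1 - n1(n1+1)/2 = 45 - 7*8/2 = 45 - 28 = 17.
       U_Y = n1*n2 - U_X = 49 - 17 = 32.
Step 4: No ties, so the exact null distribution of U (based on enumerating the C(14,7) = 3432 equally likely rank assignments) gives the two-sided p-value.
Step 5: p-value = 0.382867; compare to alpha = 0.05. fail to reject H0.

U_X = 17, p = 0.382867, fail to reject H0 at alpha = 0.05.


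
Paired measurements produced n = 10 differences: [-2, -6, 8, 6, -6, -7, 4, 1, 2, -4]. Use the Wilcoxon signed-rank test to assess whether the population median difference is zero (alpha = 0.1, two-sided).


Step 1: Drop any zero differences (none here) and take |d_i|.
|d| = [2, 6, 8, 6, 6, 7, 4, 1, 2, 4]
Step 2: Midrank |d_i| (ties get averaged ranks).
ranks: |2|->2.5, |6|->7, |8|->10, |6|->7, |6|->7, |7|->9, |4|->4.5, |1|->1, |2|->2.5, |4|->4.5
Step 3: Attach original signs; sum ranks with positive sign and with negative sign.
W+ = 10 + 7 + 4.5 + 1 + 2.5 = 25
W- = 2.5 + 7 + 7 + 9 + 4.5 = 30
(Check: W+ + W- = 55 should equal n(n+1)/2 = 55.)
Step 4: Test statistic W = min(W+, W-) = 25.
Step 5: Ties in |d|, so use the tie-corrected normal approximation.
        E[W] = n(n+1)/4 = 10*11/4 = 27.5.
        Tie groups: |d|=2 (t=2), |d|=4 (t=2), |d|=6 (t=3); sum(t^3 - t) = 36.
        Var[W] = n(n+1)(2n+1)/24 - sum(t^3-t)/48 = 2310/24 - 36/48 = 95.5.
        z = (W - E[W]) / sqrt(Var[W]) = (25 - 27.5) / 9.7724 = -0.2558.
        Two-sided p = 2*Phi(z) = 0.798088.
Step 6: alpha = 0.1. fail to reject H0.

W+ = 25, W- = 30, W = min = 25, p = 0.798088, fail to reject H0.


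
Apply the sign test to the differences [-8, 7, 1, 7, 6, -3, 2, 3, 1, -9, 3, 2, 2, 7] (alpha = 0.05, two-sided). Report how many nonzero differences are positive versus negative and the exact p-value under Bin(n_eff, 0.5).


Step 1: Discard zero differences. Original n = 14; n_eff = number of nonzero differences = 14.
Nonzero differences (with sign): -8, +7, +1, +7, +6, -3, +2, +3, +1, -9, +3, +2, +2, +7
Step 2: Count signs: positive = 11, negative = 3.
Step 3: Under H0: P(positive) = 0.5, so the number of positives S ~ Bin(14, 0.5).
Step 4: Two-sided exact p-value = sum of Bin(14,0.5) probabilities at or below the observed probability = 0.057373.
Step 5: alpha = 0.05. fail to reject H0.

n_eff = 14, pos = 11, neg = 3, p = 0.057373, fail to reject H0.


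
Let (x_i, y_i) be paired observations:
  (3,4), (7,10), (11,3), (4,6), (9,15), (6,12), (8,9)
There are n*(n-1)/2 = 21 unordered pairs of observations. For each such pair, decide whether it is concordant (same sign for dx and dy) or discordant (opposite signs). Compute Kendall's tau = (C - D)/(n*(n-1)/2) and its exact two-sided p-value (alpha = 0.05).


Step 1: Enumerate the 21 unordered pairs (i,j) with i<j and classify each by sign(x_j-x_i) * sign(y_j-y_i).
  (1,2):dx=+4,dy=+6->C; (1,3):dx=+8,dy=-1->D; (1,4):dx=+1,dy=+2->C; (1,5):dx=+6,dy=+11->C
  (1,6):dx=+3,dy=+8->C; (1,7):dx=+5,dy=+5->C; (2,3):dx=+4,dy=-7->D; (2,4):dx=-3,dy=-4->C
  (2,5):dx=+2,dy=+5->C; (2,6):dx=-1,dy=+2->D; (2,7):dx=+1,dy=-1->D; (3,4):dx=-7,dy=+3->D
  (3,5):dx=-2,dy=+12->D; (3,6):dx=-5,dy=+9->D; (3,7):dx=-3,dy=+6->D; (4,5):dx=+5,dy=+9->C
  (4,6):dx=+2,dy=+6->C; (4,7):dx=+4,dy=+3->C; (5,6):dx=-3,dy=-3->C; (5,7):dx=-1,dy=-6->C
  (6,7):dx=+2,dy=-3->D
Step 2: C = 12, D = 9, total pairs = 21.
Step 3: tau = (C - D)/(n(n-1)/2) = (12 - 9)/21 = 0.142857.
Step 4: Exact two-sided p-value (enumerate n! = 5040 permutations of y under H0): p = 0.772619.
Step 5: alpha = 0.05. fail to reject H0.

tau_b = 0.1429 (C=12, D=9), p = 0.772619, fail to reject H0.


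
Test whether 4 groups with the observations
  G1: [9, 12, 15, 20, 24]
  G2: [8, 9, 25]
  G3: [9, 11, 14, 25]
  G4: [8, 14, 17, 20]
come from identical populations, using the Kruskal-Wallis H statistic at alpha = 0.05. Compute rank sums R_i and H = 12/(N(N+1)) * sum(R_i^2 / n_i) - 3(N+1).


Step 1: Combine all N = 16 observations and assign midranks.
sorted (value, group, rank): (8,G2,1.5), (8,G4,1.5), (9,G1,4), (9,G2,4), (9,G3,4), (11,G3,6), (12,G1,7), (14,G3,8.5), (14,G4,8.5), (15,G1,10), (17,G4,11), (20,G1,12.5), (20,G4,12.5), (24,G1,14), (25,G2,15.5), (25,G3,15.5)
Step 2: Sum ranks within each group.
R_1 = 47.5 (n_1 = 5)
R_2 = 21 (n_2 = 3)
R_3 = 34 (n_3 = 4)
R_4 = 33.5 (n_4 = 4)
Step 3: H = 12/(N(N+1)) * sum(R_i^2/n_i) - 3(N+1)
     = 12/(16*17) * (47.5^2/5 + 21^2/3 + 34^2/4 + 33.5^2/4) - 3*17
     = 0.044118 * 1167.81 - 51
     = 0.521140.
Step 4: Ties present; correction factor C = 1 - 48/(16^3 - 16) = 0.988235. Corrected H = 0.521140 / 0.988235 = 0.527344.
Step 5: Under H0, H ~ chi^2(3); p-value = 0.912844.
Step 6: alpha = 0.05. fail to reject H0.

H = 0.5273, df = 3, p = 0.912844, fail to reject H0.


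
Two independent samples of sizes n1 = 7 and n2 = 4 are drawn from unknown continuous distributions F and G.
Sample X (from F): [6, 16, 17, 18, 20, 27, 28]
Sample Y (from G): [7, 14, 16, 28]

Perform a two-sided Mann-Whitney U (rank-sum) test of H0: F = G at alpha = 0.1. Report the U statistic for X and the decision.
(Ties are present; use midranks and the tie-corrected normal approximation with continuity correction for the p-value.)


Step 1: Combine and sort all 11 observations; assign midranks.
sorted (value, group): (6,X), (7,Y), (14,Y), (16,X), (16,Y), (17,X), (18,X), (20,X), (27,X), (28,X), (28,Y)
ranks: 6->1, 7->2, 14->3, 16->4.5, 16->4.5, 17->6, 18->7, 20->8, 27->9, 28->10.5, 28->10.5
Step 2: Rank sum for X: R1 = 1 + 4.5 + 6 + 7 + 8 + 9 + 10.5 = 46.
Step 3: U_X = R1 - n1(n1+1)/2 = 46 - 7*8/2 = 46 - 28 = 18.
       U_Y = n1*n2 - U_X = 28 - 18 = 10.
Step 4: Ties are present, so use the tie-corrected normal approximation (with continuity correction) for the p-value.
Step 5: p-value = 0.506393; compare to alpha = 0.1. fail to reject H0.

U_X = 18, p = 0.506393, fail to reject H0 at alpha = 0.1.


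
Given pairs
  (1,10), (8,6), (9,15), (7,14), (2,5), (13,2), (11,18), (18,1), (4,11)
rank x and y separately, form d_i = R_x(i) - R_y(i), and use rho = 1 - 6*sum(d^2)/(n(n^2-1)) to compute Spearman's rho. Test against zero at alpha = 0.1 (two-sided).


Step 1: Rank x and y separately (midranks; no ties here).
rank(x): 1->1, 8->5, 9->6, 7->4, 2->2, 13->8, 11->7, 18->9, 4->3
rank(y): 10->5, 6->4, 15->8, 14->7, 5->3, 2->2, 18->9, 1->1, 11->6
Step 2: d_i = R_x(i) - R_y(i); compute d_i^2.
  (1-5)^2=16, (5-4)^2=1, (6-8)^2=4, (4-7)^2=9, (2-3)^2=1, (8-2)^2=36, (7-9)^2=4, (9-1)^2=64, (3-6)^2=9
sum(d^2) = 144.
Step 3: rho = 1 - 6*144 / (9*(9^2 - 1)) = 1 - 864/720 = -0.200000.
Step 4: Under H0, t = rho * sqrt((n-2)/(1-rho^2)) = -0.5401 ~ t(7).
Step 5: Two-sided p-value from the t-distribution with 7 df = 0.605901.
Step 6: alpha = 0.1. fail to reject H0.

rho = -0.2000, p = 0.605901, fail to reject H0 at alpha = 0.1.


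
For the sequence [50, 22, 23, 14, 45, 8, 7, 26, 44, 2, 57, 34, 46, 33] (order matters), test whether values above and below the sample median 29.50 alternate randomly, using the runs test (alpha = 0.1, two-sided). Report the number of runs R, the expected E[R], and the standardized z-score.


Step 1: Compute median = 29.50; label A = above, B = below.
Labels in order: ABBBABBBABAAAA  (n_A = 7, n_B = 7)
Step 2: Count runs R = 7.
Step 3: Under H0 (random ordering), E[R] = 2*n_A*n_B/(n_A+n_B) + 1 = 2*7*7/14 + 1 = 8.0000.
        Var[R] = 2*n_A*n_B*(2*n_A*n_B - n_A - n_B) / ((n_A+n_B)^2 * (n_A+n_B-1)) = 8232/2548 = 3.2308.
        SD[R] = 1.7974.
Step 4: Continuity-corrected z = (R + 0.5 - E[R]) / SD[R] = (7 + 0.5 - 8.0000) / 1.7974 = -0.2782.
Step 5: Two-sided p-value via normal approximation = 2*(1 - Phi(|z|)) = 0.780879.
Step 6: alpha = 0.1. fail to reject H0.

R = 7, z = -0.2782, p = 0.780879, fail to reject H0.


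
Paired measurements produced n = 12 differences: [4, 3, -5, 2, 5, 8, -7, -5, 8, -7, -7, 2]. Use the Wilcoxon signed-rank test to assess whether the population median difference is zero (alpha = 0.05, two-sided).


Step 1: Drop any zero differences (none here) and take |d_i|.
|d| = [4, 3, 5, 2, 5, 8, 7, 5, 8, 7, 7, 2]
Step 2: Midrank |d_i| (ties get averaged ranks).
ranks: |4|->4, |3|->3, |5|->6, |2|->1.5, |5|->6, |8|->11.5, |7|->9, |5|->6, |8|->11.5, |7|->9, |7|->9, |2|->1.5
Step 3: Attach original signs; sum ranks with positive sign and with negative sign.
W+ = 4 + 3 + 1.5 + 6 + 11.5 + 11.5 + 1.5 = 39
W- = 6 + 9 + 6 + 9 + 9 = 39
(Check: W+ + W- = 78 should equal n(n+1)/2 = 78.)
Step 4: Test statistic W = min(W+, W-) = 39.
Step 5: Ties in |d|, so use the tie-corrected normal approximation.
        E[W] = n(n+1)/4 = 12*13/4 = 39.
        Tie groups: |d|=2 (t=2), |d|=5 (t=3), |d|=7 (t=3), |d|=8 (t=2); sum(t^3 - t) = 60.
        Var[W] = n(n+1)(2n+1)/24 - sum(t^3-t)/48 = 3900/24 - 60/48 = 161.25.
        z = (W - E[W]) / sqrt(Var[W]) = (39 - 39) / 12.6984 = 0.0000.
        Two-sided p = 2*Phi(z) = 1.000000.
Step 6: alpha = 0.05. fail to reject H0.

W+ = 39, W- = 39, W = min = 39, p = 1.000000, fail to reject H0.


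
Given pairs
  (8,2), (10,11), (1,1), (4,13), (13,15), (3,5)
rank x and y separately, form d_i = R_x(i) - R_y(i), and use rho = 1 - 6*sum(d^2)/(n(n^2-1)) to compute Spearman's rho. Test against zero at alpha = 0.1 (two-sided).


Step 1: Rank x and y separately (midranks; no ties here).
rank(x): 8->4, 10->5, 1->1, 4->3, 13->6, 3->2
rank(y): 2->2, 11->4, 1->1, 13->5, 15->6, 5->3
Step 2: d_i = R_x(i) - R_y(i); compute d_i^2.
  (4-2)^2=4, (5-4)^2=1, (1-1)^2=0, (3-5)^2=4, (6-6)^2=0, (2-3)^2=1
sum(d^2) = 10.
Step 3: rho = 1 - 6*10 / (6*(6^2 - 1)) = 1 - 60/210 = 0.714286.
Step 4: Under H0, t = rho * sqrt((n-2)/(1-rho^2)) = 2.0412 ~ t(4).
Step 5: Two-sided p-value from the t-distribution with 4 df = 0.110787.
Step 6: alpha = 0.1. fail to reject H0.

rho = 0.7143, p = 0.110787, fail to reject H0 at alpha = 0.1.


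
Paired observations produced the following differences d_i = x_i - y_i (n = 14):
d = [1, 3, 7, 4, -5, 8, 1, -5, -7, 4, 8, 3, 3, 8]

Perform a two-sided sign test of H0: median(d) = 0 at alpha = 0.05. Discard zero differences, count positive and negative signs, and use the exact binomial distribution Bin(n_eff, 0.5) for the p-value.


Step 1: Discard zero differences. Original n = 14; n_eff = number of nonzero differences = 14.
Nonzero differences (with sign): +1, +3, +7, +4, -5, +8, +1, -5, -7, +4, +8, +3, +3, +8
Step 2: Count signs: positive = 11, negative = 3.
Step 3: Under H0: P(positive) = 0.5, so the number of positives S ~ Bin(14, 0.5).
Step 4: Two-sided exact p-value = sum of Bin(14,0.5) probabilities at or below the observed probability = 0.057373.
Step 5: alpha = 0.05. fail to reject H0.

n_eff = 14, pos = 11, neg = 3, p = 0.057373, fail to reject H0.


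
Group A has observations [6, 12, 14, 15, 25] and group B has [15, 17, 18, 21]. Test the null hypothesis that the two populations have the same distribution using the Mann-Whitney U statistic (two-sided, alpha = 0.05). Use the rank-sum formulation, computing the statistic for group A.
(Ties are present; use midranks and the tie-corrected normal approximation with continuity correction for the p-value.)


Step 1: Combine and sort all 9 observations; assign midranks.
sorted (value, group): (6,X), (12,X), (14,X), (15,X), (15,Y), (17,Y), (18,Y), (21,Y), (25,X)
ranks: 6->1, 12->2, 14->3, 15->4.5, 15->4.5, 17->6, 18->7, 21->8, 25->9
Step 2: Rank sum for X: R1 = 1 + 2 + 3 + 4.5 + 9 = 19.5.
Step 3: U_X = R1 - n1(n1+1)/2 = 19.5 - 5*6/2 = 19.5 - 15 = 4.5.
       U_Y = n1*n2 - U_X = 20 - 4.5 = 15.5.
Step 4: Ties are present, so use the tie-corrected normal approximation (with continuity correction) for the p-value.
Step 5: p-value = 0.218742; compare to alpha = 0.05. fail to reject H0.

U_X = 4.5, p = 0.218742, fail to reject H0 at alpha = 0.05.


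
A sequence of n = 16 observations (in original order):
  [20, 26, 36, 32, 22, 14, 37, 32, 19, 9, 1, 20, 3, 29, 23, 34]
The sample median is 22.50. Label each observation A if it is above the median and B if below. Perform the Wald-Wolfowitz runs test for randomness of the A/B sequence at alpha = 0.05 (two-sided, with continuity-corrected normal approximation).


Step 1: Compute median = 22.50; label A = above, B = below.
Labels in order: BAAABBAABBBBBAAA  (n_A = 8, n_B = 8)
Step 2: Count runs R = 6.
Step 3: Under H0 (random ordering), E[R] = 2*n_A*n_B/(n_A+n_B) + 1 = 2*8*8/16 + 1 = 9.0000.
        Var[R] = 2*n_A*n_B*(2*n_A*n_B - n_A - n_B) / ((n_A+n_B)^2 * (n_A+n_B-1)) = 14336/3840 = 3.7333.
        SD[R] = 1.9322.
Step 4: Continuity-corrected z = (R + 0.5 - E[R]) / SD[R] = (6 + 0.5 - 9.0000) / 1.9322 = -1.2939.
Step 5: Two-sided p-value via normal approximation = 2*(1 - Phi(|z|)) = 0.195709.
Step 6: alpha = 0.05. fail to reject H0.

R = 6, z = -1.2939, p = 0.195709, fail to reject H0.


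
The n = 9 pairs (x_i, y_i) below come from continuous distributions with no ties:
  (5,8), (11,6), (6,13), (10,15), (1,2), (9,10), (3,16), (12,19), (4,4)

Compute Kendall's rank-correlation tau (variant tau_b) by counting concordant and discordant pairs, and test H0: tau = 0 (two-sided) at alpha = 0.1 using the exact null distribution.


Step 1: Enumerate the 36 unordered pairs (i,j) with i<j and classify each by sign(x_j-x_i) * sign(y_j-y_i).
  (1,2):dx=+6,dy=-2->D; (1,3):dx=+1,dy=+5->C; (1,4):dx=+5,dy=+7->C; (1,5):dx=-4,dy=-6->C
  (1,6):dx=+4,dy=+2->C; (1,7):dx=-2,dy=+8->D; (1,8):dx=+7,dy=+11->C; (1,9):dx=-1,dy=-4->C
  (2,3):dx=-5,dy=+7->D; (2,4):dx=-1,dy=+9->D; (2,5):dx=-10,dy=-4->C; (2,6):dx=-2,dy=+4->D
  (2,7):dx=-8,dy=+10->D; (2,8):dx=+1,dy=+13->C; (2,9):dx=-7,dy=-2->C; (3,4):dx=+4,dy=+2->C
  (3,5):dx=-5,dy=-11->C; (3,6):dx=+3,dy=-3->D; (3,7):dx=-3,dy=+3->D; (3,8):dx=+6,dy=+6->C
  (3,9):dx=-2,dy=-9->C; (4,5):dx=-9,dy=-13->C; (4,6):dx=-1,dy=-5->C; (4,7):dx=-7,dy=+1->D
  (4,8):dx=+2,dy=+4->C; (4,9):dx=-6,dy=-11->C; (5,6):dx=+8,dy=+8->C; (5,7):dx=+2,dy=+14->C
  (5,8):dx=+11,dy=+17->C; (5,9):dx=+3,dy=+2->C; (6,7):dx=-6,dy=+6->D; (6,8):dx=+3,dy=+9->C
  (6,9):dx=-5,dy=-6->C; (7,8):dx=+9,dy=+3->C; (7,9):dx=+1,dy=-12->D; (8,9):dx=-8,dy=-15->C
Step 2: C = 25, D = 11, total pairs = 36.
Step 3: tau = (C - D)/(n(n-1)/2) = (25 - 11)/36 = 0.388889.
Step 4: Exact two-sided p-value (enumerate n! = 362880 permutations of y under H0): p = 0.180181.
Step 5: alpha = 0.1. fail to reject H0.

tau_b = 0.3889 (C=25, D=11), p = 0.180181, fail to reject H0.


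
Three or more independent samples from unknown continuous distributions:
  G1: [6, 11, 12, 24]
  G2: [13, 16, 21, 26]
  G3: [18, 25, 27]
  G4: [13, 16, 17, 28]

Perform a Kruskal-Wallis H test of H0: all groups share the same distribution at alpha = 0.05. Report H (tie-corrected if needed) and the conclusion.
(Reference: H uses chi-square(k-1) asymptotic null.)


Step 1: Combine all N = 15 observations and assign midranks.
sorted (value, group, rank): (6,G1,1), (11,G1,2), (12,G1,3), (13,G2,4.5), (13,G4,4.5), (16,G2,6.5), (16,G4,6.5), (17,G4,8), (18,G3,9), (21,G2,10), (24,G1,11), (25,G3,12), (26,G2,13), (27,G3,14), (28,G4,15)
Step 2: Sum ranks within each group.
R_1 = 17 (n_1 = 4)
R_2 = 34 (n_2 = 4)
R_3 = 35 (n_3 = 3)
R_4 = 34 (n_4 = 4)
Step 3: H = 12/(N(N+1)) * sum(R_i^2/n_i) - 3(N+1)
     = 12/(15*16) * (17^2/4 + 34^2/4 + 35^2/3 + 34^2/4) - 3*16
     = 0.050000 * 1058.58 - 48
     = 4.929167.
Step 4: Ties present; correction factor C = 1 - 12/(15^3 - 15) = 0.996429. Corrected H = 4.929167 / 0.996429 = 4.946834.
Step 5: Under H0, H ~ chi^2(3); p-value = 0.175732.
Step 6: alpha = 0.05. fail to reject H0.

H = 4.9468, df = 3, p = 0.175732, fail to reject H0.


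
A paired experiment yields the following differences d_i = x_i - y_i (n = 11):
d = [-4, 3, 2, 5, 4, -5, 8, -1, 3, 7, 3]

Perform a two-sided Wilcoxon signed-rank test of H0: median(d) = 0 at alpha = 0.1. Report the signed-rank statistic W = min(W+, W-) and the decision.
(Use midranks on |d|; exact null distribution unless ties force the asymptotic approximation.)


Step 1: Drop any zero differences (none here) and take |d_i|.
|d| = [4, 3, 2, 5, 4, 5, 8, 1, 3, 7, 3]
Step 2: Midrank |d_i| (ties get averaged ranks).
ranks: |4|->6.5, |3|->4, |2|->2, |5|->8.5, |4|->6.5, |5|->8.5, |8|->11, |1|->1, |3|->4, |7|->10, |3|->4
Step 3: Attach original signs; sum ranks with positive sign and with negative sign.
W+ = 4 + 2 + 8.5 + 6.5 + 11 + 4 + 10 + 4 = 50
W- = 6.5 + 8.5 + 1 = 16
(Check: W+ + W- = 66 should equal n(n+1)/2 = 66.)
Step 4: Test statistic W = min(W+, W-) = 16.
Step 5: Ties in |d|, so use the tie-corrected normal approximation.
        E[W] = n(n+1)/4 = 11*12/4 = 33.
        Tie groups: |d|=3 (t=3), |d|=4 (t=2), |d|=5 (t=2); sum(t^3 - t) = 36.
        Var[W] = n(n+1)(2n+1)/24 - sum(t^3-t)/48 = 3036/24 - 36/48 = 125.75.
        z = (W - E[W]) / sqrt(Var[W]) = (16 - 33) / 11.2138 = -1.5160.
        Two-sided p = 2*Phi(z) = 0.129523.
Step 6: alpha = 0.1. fail to reject H0.

W+ = 50, W- = 16, W = min = 16, p = 0.129523, fail to reject H0.


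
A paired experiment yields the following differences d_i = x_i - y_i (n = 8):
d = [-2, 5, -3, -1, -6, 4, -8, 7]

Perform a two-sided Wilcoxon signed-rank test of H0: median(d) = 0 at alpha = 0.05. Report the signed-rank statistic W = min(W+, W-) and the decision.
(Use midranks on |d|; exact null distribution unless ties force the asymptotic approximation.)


Step 1: Drop any zero differences (none here) and take |d_i|.
|d| = [2, 5, 3, 1, 6, 4, 8, 7]
Step 2: Midrank |d_i| (ties get averaged ranks).
ranks: |2|->2, |5|->5, |3|->3, |1|->1, |6|->6, |4|->4, |8|->8, |7|->7
Step 3: Attach original signs; sum ranks with positive sign and with negative sign.
W+ = 5 + 4 + 7 = 16
W- = 2 + 3 + 1 + 6 + 8 = 20
(Check: W+ + W- = 36 should equal n(n+1)/2 = 36.)
Step 4: Test statistic W = min(W+, W-) = 16.
Step 5: No ties, so the exact null distribution over the 2^8 = 256 sign assignments gives the two-sided p-value = 0.843750.
Step 6: alpha = 0.05. fail to reject H0.

W+ = 16, W- = 20, W = min = 16, p = 0.843750, fail to reject H0.


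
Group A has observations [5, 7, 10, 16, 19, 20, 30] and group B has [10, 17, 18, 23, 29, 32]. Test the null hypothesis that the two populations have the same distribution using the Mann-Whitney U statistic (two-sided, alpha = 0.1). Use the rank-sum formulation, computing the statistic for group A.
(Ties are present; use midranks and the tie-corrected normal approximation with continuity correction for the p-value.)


Step 1: Combine and sort all 13 observations; assign midranks.
sorted (value, group): (5,X), (7,X), (10,X), (10,Y), (16,X), (17,Y), (18,Y), (19,X), (20,X), (23,Y), (29,Y), (30,X), (32,Y)
ranks: 5->1, 7->2, 10->3.5, 10->3.5, 16->5, 17->6, 18->7, 19->8, 20->9, 23->10, 29->11, 30->12, 32->13
Step 2: Rank sum for X: R1 = 1 + 2 + 3.5 + 5 + 8 + 9 + 12 = 40.5.
Step 3: U_X = R1 - n1(n1+1)/2 = 40.5 - 7*8/2 = 40.5 - 28 = 12.5.
       U_Y = n1*n2 - U_X = 42 - 12.5 = 29.5.
Step 4: Ties are present, so use the tie-corrected normal approximation (with continuity correction) for the p-value.
Step 5: p-value = 0.252445; compare to alpha = 0.1. fail to reject H0.

U_X = 12.5, p = 0.252445, fail to reject H0 at alpha = 0.1.


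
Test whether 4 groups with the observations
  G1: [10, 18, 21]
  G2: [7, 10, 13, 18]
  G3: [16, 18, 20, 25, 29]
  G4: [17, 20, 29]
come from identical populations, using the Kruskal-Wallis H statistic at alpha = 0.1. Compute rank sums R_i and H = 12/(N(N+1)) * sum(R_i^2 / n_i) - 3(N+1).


Step 1: Combine all N = 15 observations and assign midranks.
sorted (value, group, rank): (7,G2,1), (10,G1,2.5), (10,G2,2.5), (13,G2,4), (16,G3,5), (17,G4,6), (18,G1,8), (18,G2,8), (18,G3,8), (20,G3,10.5), (20,G4,10.5), (21,G1,12), (25,G3,13), (29,G3,14.5), (29,G4,14.5)
Step 2: Sum ranks within each group.
R_1 = 22.5 (n_1 = 3)
R_2 = 15.5 (n_2 = 4)
R_3 = 51 (n_3 = 5)
R_4 = 31 (n_4 = 3)
Step 3: H = 12/(N(N+1)) * sum(R_i^2/n_i) - 3(N+1)
     = 12/(15*16) * (22.5^2/3 + 15.5^2/4 + 51^2/5 + 31^2/3) - 3*16
     = 0.050000 * 1069.35 - 48
     = 5.467292.
Step 4: Ties present; correction factor C = 1 - 42/(15^3 - 15) = 0.987500. Corrected H = 5.467292 / 0.987500 = 5.536498.
Step 5: Under H0, H ~ chi^2(3); p-value = 0.136472.
Step 6: alpha = 0.1. fail to reject H0.

H = 5.5365, df = 3, p = 0.136472, fail to reject H0.


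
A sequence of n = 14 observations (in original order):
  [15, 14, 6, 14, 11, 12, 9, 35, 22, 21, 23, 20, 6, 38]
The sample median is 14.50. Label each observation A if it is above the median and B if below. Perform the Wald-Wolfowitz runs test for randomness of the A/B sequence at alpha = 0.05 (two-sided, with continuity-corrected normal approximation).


Step 1: Compute median = 14.50; label A = above, B = below.
Labels in order: ABBBBBBAAAAABA  (n_A = 7, n_B = 7)
Step 2: Count runs R = 5.
Step 3: Under H0 (random ordering), E[R] = 2*n_A*n_B/(n_A+n_B) + 1 = 2*7*7/14 + 1 = 8.0000.
        Var[R] = 2*n_A*n_B*(2*n_A*n_B - n_A - n_B) / ((n_A+n_B)^2 * (n_A+n_B-1)) = 8232/2548 = 3.2308.
        SD[R] = 1.7974.
Step 4: Continuity-corrected z = (R + 0.5 - E[R]) / SD[R] = (5 + 0.5 - 8.0000) / 1.7974 = -1.3909.
Step 5: Two-sided p-value via normal approximation = 2*(1 - Phi(|z|)) = 0.164264.
Step 6: alpha = 0.05. fail to reject H0.

R = 5, z = -1.3909, p = 0.164264, fail to reject H0.


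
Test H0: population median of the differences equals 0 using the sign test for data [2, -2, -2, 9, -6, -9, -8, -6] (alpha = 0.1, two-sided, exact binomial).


Step 1: Discard zero differences. Original n = 8; n_eff = number of nonzero differences = 8.
Nonzero differences (with sign): +2, -2, -2, +9, -6, -9, -8, -6
Step 2: Count signs: positive = 2, negative = 6.
Step 3: Under H0: P(positive) = 0.5, so the number of positives S ~ Bin(8, 0.5).
Step 4: Two-sided exact p-value = sum of Bin(8,0.5) probabilities at or below the observed probability = 0.289062.
Step 5: alpha = 0.1. fail to reject H0.

n_eff = 8, pos = 2, neg = 6, p = 0.289062, fail to reject H0.


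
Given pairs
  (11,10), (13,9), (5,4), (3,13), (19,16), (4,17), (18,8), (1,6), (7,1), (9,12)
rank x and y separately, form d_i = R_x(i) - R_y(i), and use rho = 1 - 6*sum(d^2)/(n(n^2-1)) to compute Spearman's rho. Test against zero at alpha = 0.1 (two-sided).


Step 1: Rank x and y separately (midranks; no ties here).
rank(x): 11->7, 13->8, 5->4, 3->2, 19->10, 4->3, 18->9, 1->1, 7->5, 9->6
rank(y): 10->6, 9->5, 4->2, 13->8, 16->9, 17->10, 8->4, 6->3, 1->1, 12->7
Step 2: d_i = R_x(i) - R_y(i); compute d_i^2.
  (7-6)^2=1, (8-5)^2=9, (4-2)^2=4, (2-8)^2=36, (10-9)^2=1, (3-10)^2=49, (9-4)^2=25, (1-3)^2=4, (5-1)^2=16, (6-7)^2=1
sum(d^2) = 146.
Step 3: rho = 1 - 6*146 / (10*(10^2 - 1)) = 1 - 876/990 = 0.115152.
Step 4: Under H0, t = rho * sqrt((n-2)/(1-rho^2)) = 0.3279 ~ t(8).
Step 5: Two-sided p-value from the t-distribution with 8 df = 0.751420.
Step 6: alpha = 0.1. fail to reject H0.

rho = 0.1152, p = 0.751420, fail to reject H0 at alpha = 0.1.


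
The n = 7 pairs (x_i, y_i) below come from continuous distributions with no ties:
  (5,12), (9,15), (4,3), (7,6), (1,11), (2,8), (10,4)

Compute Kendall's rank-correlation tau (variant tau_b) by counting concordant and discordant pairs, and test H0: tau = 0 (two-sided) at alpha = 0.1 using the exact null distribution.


Step 1: Enumerate the 21 unordered pairs (i,j) with i<j and classify each by sign(x_j-x_i) * sign(y_j-y_i).
  (1,2):dx=+4,dy=+3->C; (1,3):dx=-1,dy=-9->C; (1,4):dx=+2,dy=-6->D; (1,5):dx=-4,dy=-1->C
  (1,6):dx=-3,dy=-4->C; (1,7):dx=+5,dy=-8->D; (2,3):dx=-5,dy=-12->C; (2,4):dx=-2,dy=-9->C
  (2,5):dx=-8,dy=-4->C; (2,6):dx=-7,dy=-7->C; (2,7):dx=+1,dy=-11->D; (3,4):dx=+3,dy=+3->C
  (3,5):dx=-3,dy=+8->D; (3,6):dx=-2,dy=+5->D; (3,7):dx=+6,dy=+1->C; (4,5):dx=-6,dy=+5->D
  (4,6):dx=-5,dy=+2->D; (4,7):dx=+3,dy=-2->D; (5,6):dx=+1,dy=-3->D; (5,7):dx=+9,dy=-7->D
  (6,7):dx=+8,dy=-4->D
Step 2: C = 10, D = 11, total pairs = 21.
Step 3: tau = (C - D)/(n(n-1)/2) = (10 - 11)/21 = -0.047619.
Step 4: Exact two-sided p-value (enumerate n! = 5040 permutations of y under H0): p = 1.000000.
Step 5: alpha = 0.1. fail to reject H0.

tau_b = -0.0476 (C=10, D=11), p = 1.000000, fail to reject H0.


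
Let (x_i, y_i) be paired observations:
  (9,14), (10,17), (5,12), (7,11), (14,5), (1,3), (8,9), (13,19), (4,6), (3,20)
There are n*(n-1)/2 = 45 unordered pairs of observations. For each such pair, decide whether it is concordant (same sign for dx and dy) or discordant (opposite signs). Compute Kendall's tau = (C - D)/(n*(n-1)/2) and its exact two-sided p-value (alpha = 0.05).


Step 1: Enumerate the 45 unordered pairs (i,j) with i<j and classify each by sign(x_j-x_i) * sign(y_j-y_i).
  (1,2):dx=+1,dy=+3->C; (1,3):dx=-4,dy=-2->C; (1,4):dx=-2,dy=-3->C; (1,5):dx=+5,dy=-9->D
  (1,6):dx=-8,dy=-11->C; (1,7):dx=-1,dy=-5->C; (1,8):dx=+4,dy=+5->C; (1,9):dx=-5,dy=-8->C
  (1,10):dx=-6,dy=+6->D; (2,3):dx=-5,dy=-5->C; (2,4):dx=-3,dy=-6->C; (2,5):dx=+4,dy=-12->D
  (2,6):dx=-9,dy=-14->C; (2,7):dx=-2,dy=-8->C; (2,8):dx=+3,dy=+2->C; (2,9):dx=-6,dy=-11->C
  (2,10):dx=-7,dy=+3->D; (3,4):dx=+2,dy=-1->D; (3,5):dx=+9,dy=-7->D; (3,6):dx=-4,dy=-9->C
  (3,7):dx=+3,dy=-3->D; (3,8):dx=+8,dy=+7->C; (3,9):dx=-1,dy=-6->C; (3,10):dx=-2,dy=+8->D
  (4,5):dx=+7,dy=-6->D; (4,6):dx=-6,dy=-8->C; (4,7):dx=+1,dy=-2->D; (4,8):dx=+6,dy=+8->C
  (4,9):dx=-3,dy=-5->C; (4,10):dx=-4,dy=+9->D; (5,6):dx=-13,dy=-2->C; (5,7):dx=-6,dy=+4->D
  (5,8):dx=-1,dy=+14->D; (5,9):dx=-10,dy=+1->D; (5,10):dx=-11,dy=+15->D; (6,7):dx=+7,dy=+6->C
  (6,8):dx=+12,dy=+16->C; (6,9):dx=+3,dy=+3->C; (6,10):dx=+2,dy=+17->C; (7,8):dx=+5,dy=+10->C
  (7,9):dx=-4,dy=-3->C; (7,10):dx=-5,dy=+11->D; (8,9):dx=-9,dy=-13->C; (8,10):dx=-10,dy=+1->D
  (9,10):dx=-1,dy=+14->D
Step 2: C = 27, D = 18, total pairs = 45.
Step 3: tau = (C - D)/(n(n-1)/2) = (27 - 18)/45 = 0.200000.
Step 4: Exact two-sided p-value (enumerate n! = 3628800 permutations of y under H0): p = 0.484313.
Step 5: alpha = 0.05. fail to reject H0.

tau_b = 0.2000 (C=27, D=18), p = 0.484313, fail to reject H0.


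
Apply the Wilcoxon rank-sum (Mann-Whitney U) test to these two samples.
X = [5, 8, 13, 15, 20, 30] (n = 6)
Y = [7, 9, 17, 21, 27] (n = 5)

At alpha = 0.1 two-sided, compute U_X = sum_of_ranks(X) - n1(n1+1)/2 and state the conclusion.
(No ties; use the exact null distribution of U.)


Step 1: Combine and sort all 11 observations; assign midranks.
sorted (value, group): (5,X), (7,Y), (8,X), (9,Y), (13,X), (15,X), (17,Y), (20,X), (21,Y), (27,Y), (30,X)
ranks: 5->1, 7->2, 8->3, 9->4, 13->5, 15->6, 17->7, 20->8, 21->9, 27->10, 30->11
Step 2: Rank sum for X: R1 = 1 + 3 + 5 + 6 + 8 + 11 = 34.
Step 3: U_X = R1 - n1(n1+1)/2 = 34 - 6*7/2 = 34 - 21 = 13.
       U_Y = n1*n2 - U_X = 30 - 13 = 17.
Step 4: No ties, so the exact null distribution of U (based on enumerating the C(11,6) = 462 equally likely rank assignments) gives the two-sided p-value.
Step 5: p-value = 0.792208; compare to alpha = 0.1. fail to reject H0.

U_X = 13, p = 0.792208, fail to reject H0 at alpha = 0.1.
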